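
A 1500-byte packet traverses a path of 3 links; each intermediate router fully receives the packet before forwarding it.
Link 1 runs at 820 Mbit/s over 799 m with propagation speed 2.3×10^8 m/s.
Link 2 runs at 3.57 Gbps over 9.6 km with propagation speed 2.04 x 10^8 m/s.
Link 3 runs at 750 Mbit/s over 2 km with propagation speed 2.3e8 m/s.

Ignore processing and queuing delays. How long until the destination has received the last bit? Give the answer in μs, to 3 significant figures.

93.2 μs

L = 1500 × 8 = 12000 bits.
Transmission delays (L/R per hop): 14.6341, 3.36134, 16 μs; sum = 33.9955 μs.
Propagation delays (d/s per hop): 3.47391, 47.0588, 8.69565 μs; sum = 59.2284 μs.
End-to-end = 93.2 μs.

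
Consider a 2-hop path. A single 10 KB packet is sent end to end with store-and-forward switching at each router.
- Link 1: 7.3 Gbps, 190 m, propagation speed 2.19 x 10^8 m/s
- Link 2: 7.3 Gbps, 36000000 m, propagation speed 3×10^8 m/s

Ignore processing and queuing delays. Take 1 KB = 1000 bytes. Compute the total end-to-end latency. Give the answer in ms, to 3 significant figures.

L = 80000 bits.
Transmission delay per hop = L/R = 80000/7300000000 = 0.0109589 ms; 2 hops → 0.0219178 ms.
Propagation delays (d/s per hop): 0.00086758, 120 ms; sum = 120.001 ms.
End-to-end = 120 ms.

120 ms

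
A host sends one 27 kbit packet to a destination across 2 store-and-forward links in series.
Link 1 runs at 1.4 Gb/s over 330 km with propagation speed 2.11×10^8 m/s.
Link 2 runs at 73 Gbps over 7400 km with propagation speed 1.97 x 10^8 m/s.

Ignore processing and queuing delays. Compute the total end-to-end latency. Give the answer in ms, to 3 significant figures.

39.1 ms

L = 27000 bits.
Transmission delays (L/R per hop): 0.0192857, 0.000369863 ms; sum = 0.0196556 ms.
Propagation delays (d/s per hop): 1.56398, 37.5635 ms; sum = 39.1274 ms.
End-to-end = 39.1 ms.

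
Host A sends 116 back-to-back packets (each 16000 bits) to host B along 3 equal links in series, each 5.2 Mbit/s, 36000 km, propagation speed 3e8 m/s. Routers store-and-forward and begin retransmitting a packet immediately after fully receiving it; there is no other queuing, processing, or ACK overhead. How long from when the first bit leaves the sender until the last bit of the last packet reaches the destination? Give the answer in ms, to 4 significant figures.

723.1 ms

Per-hop transmission t_tx = L/R = 16000/5200000 = 3.07692 ms.
Per-hop propagation t_prop = 36000000/300000000 = 120 ms.
Pipeline fill: first packet needs 3·t_tx to clear all hops; remaining 115 packets each add one t_tx.
Total = (3+116-1)·t_tx + 3·t_prop = 118·3.07692 + 3·120 = 723.1 ms.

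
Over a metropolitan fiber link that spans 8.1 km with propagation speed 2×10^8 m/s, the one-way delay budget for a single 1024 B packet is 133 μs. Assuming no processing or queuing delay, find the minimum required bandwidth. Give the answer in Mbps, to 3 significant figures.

88.6 Mbps

L = 8192 bits.
Propagation delay = 8100 / 200000000 = 40.5 μs.
Transmission budget = 133 − 40.5 = 92.5 μs.
R ≥ L / t_tx = 8192 bits / 9.25e-05 s = 88.6 Mbps.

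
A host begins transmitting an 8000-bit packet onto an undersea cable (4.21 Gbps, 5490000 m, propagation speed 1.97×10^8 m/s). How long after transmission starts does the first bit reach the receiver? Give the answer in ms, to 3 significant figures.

First bit experiences only propagation delay: d/s = 5490000/197000000 = 27.9 ms.

27.9 ms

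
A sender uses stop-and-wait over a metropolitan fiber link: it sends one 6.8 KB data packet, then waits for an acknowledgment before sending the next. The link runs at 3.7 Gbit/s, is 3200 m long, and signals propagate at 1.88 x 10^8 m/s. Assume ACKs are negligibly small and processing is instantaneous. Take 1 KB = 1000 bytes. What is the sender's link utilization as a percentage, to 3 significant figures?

30.2 %

t_tx = L/R = 54400/3700000000 = 1.47027e-05 s.
t_prop = 3200/188000000 = 1.70213e-05 s; RTT = 3.40426e-05 s.
Cycle = t_tx + RTT = 4.87453e-05 s.
Utilization = t_tx / cycle = 1.47027e-05/4.87453e-05 = 30.2 %.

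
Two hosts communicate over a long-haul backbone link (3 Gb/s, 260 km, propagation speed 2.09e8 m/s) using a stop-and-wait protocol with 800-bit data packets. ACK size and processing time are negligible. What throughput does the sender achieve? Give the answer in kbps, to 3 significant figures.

322 kbps

t_tx = L/R = 800/3000000000 = 2.66667e-07 s.
t_prop = 260000/209000000 = 0.00124402 s; RTT = 0.00248804 s.
Cycle = t_tx + RTT = 0.0024883 s.
Throughput = L / cycle = 800 / 0.0024883 = 322 kbps.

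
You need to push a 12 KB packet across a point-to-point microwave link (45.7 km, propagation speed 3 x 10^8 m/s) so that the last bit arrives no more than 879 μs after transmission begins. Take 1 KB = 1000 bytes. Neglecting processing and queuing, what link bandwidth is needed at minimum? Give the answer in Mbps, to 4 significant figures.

L = 96000 bits.
Propagation delay = 45700 / 300000000 = 152.333 μs.
Transmission budget = 879 − 152.333 = 726.667 μs.
R ≥ L / t_tx = 96000 bits / 0.000726667 s = 132.1 Mbps.

132.1 Mbps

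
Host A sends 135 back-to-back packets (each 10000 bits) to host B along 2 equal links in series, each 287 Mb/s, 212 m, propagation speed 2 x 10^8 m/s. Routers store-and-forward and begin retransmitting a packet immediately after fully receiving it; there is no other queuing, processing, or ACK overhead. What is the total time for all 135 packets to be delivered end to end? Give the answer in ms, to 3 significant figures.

Per-hop transmission t_tx = L/R = 10000/287000000 = 0.0348432 ms.
Per-hop propagation t_prop = 212/200000000 = 0.00106 ms.
Pipeline fill: first packet needs 2·t_tx to clear all hops; remaining 134 packets each add one t_tx.
Total = (2+135-1)·t_tx + 2·t_prop = 136·0.0348432 + 2·0.00106 = 4.74 ms.

4.74 ms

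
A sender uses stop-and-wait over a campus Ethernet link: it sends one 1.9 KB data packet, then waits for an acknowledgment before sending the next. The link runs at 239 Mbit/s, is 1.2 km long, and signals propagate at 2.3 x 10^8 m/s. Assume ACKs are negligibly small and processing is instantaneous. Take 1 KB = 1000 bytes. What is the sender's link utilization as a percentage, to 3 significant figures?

t_tx = L/R = 15200/239000000 = 6.35983e-05 s.
t_prop = 1200/2.3e+08 = 5.21739e-06 s; RTT = 1.04348e-05 s.
Cycle = t_tx + RTT = 7.40331e-05 s.
Utilization = t_tx / cycle = 6.35983e-05/7.40331e-05 = 85.9 %.

85.9 %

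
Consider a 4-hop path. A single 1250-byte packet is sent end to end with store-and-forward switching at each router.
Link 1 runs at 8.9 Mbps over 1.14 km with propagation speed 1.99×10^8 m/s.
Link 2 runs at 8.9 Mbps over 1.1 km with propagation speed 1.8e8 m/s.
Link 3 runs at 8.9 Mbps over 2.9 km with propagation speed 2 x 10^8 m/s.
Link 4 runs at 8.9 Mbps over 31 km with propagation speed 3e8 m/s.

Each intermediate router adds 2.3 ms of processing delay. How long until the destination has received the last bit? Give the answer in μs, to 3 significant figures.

11500 μs

L = 1250 × 8 = 10000 bits.
Transmission delay per hop = L/R = 10000/8900000 = 1123.6 μs; 4 hops → 4494.38 μs.
Propagation delays (d/s per hop): 5.72864, 6.11111, 14.5, 103.333 μs; sum = 129.673 μs.
Processing at 3 router(s): 3 × 2.3 ms = 6900 μs.
End-to-end = 11500 μs.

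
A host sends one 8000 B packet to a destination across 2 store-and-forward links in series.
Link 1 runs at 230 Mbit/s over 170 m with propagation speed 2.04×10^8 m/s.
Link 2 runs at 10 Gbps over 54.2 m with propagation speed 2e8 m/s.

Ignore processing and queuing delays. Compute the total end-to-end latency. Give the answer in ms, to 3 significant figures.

L = 8000 × 8 = 64000 bits.
Transmission delays (L/R per hop): 0.278261, 0.0064 ms; sum = 0.284661 ms.
Propagation delays (d/s per hop): 0.000833333, 0.000271 ms; sum = 0.00110433 ms.
End-to-end = 0.286 ms.

0.286 ms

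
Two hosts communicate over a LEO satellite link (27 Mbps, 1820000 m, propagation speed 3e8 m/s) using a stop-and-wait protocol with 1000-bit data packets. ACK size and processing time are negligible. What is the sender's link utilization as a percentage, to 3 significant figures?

0.304 %

t_tx = L/R = 1000/27000000 = 3.7037e-05 s.
t_prop = 1820000/300000000 = 0.00606667 s; RTT = 0.0121333 s.
Cycle = t_tx + RTT = 0.0121704 s.
Utilization = t_tx / cycle = 3.7037e-05/0.0121704 = 0.304 %.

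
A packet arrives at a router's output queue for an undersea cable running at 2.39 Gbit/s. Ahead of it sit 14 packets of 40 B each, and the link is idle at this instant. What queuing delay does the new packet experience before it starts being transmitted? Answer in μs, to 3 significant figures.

1.87 μs

Each queued packet: L/R = 320/2390000000 = 0.133891 μs.
14 queued → 1.87448 μs.
Queuing delay = 1.87 μs.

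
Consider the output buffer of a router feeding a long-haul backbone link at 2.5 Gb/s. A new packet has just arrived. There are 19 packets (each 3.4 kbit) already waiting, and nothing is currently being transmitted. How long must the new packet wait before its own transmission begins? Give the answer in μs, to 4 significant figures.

Each queued packet: L/R = 3400/2500000000 = 1.36 μs.
19 queued → 25.84 μs.
Queuing delay = 25.84 μs.

25.84 μs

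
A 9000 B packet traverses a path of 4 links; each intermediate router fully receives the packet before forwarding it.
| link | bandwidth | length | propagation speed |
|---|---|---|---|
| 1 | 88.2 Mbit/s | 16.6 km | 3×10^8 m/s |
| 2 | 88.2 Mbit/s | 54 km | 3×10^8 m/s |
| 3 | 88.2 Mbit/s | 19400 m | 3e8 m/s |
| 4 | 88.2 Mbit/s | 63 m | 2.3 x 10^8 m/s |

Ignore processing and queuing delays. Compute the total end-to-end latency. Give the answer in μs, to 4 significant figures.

3566 μs

L = 9000 × 8 = 72000 bits.
Transmission delay per hop = L/R = 72000/88200000 = 816.327 μs; 4 hops → 3265.31 μs.
Propagation delays (d/s per hop): 55.3333, 180, 64.6667, 0.273913 μs; sum = 300.274 μs.
End-to-end = 3566 μs.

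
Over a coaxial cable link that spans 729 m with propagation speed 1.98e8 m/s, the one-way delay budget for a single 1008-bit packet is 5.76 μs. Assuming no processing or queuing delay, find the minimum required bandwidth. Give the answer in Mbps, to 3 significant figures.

Propagation delay = 729 / 198000000 = 3.68182 μs.
Transmission budget = 5.76 − 3.68182 = 2.07818 μs.
R ≥ L / t_tx = 1008 bits / 2.07818e-06 s = 485 Mbps.

485 Mbps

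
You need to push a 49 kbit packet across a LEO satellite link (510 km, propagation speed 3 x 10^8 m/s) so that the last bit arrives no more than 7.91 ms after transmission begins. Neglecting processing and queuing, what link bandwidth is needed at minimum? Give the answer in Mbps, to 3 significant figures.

7.89 Mbps

Propagation delay = 510000 / 300000000 = 1.7 ms.
Transmission budget = 7.91 − 1.7 = 6.21 ms.
R ≥ L / t_tx = 49000 bits / 0.00621 s = 7.89 Mbps.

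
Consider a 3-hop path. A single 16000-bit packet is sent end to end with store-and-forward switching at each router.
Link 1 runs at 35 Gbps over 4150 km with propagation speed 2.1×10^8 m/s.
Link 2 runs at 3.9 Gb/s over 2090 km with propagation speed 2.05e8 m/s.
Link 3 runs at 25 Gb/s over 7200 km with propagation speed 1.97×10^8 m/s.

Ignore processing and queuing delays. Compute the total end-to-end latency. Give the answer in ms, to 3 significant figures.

Transmission delays (L/R per hop): 0.000457143, 0.00410256, 0.00064 ms; sum = 0.00519971 ms.
Propagation delays (d/s per hop): 19.7619, 10.1951, 36.5482 ms; sum = 66.5053 ms.
End-to-end = 66.5 ms.

66.5 ms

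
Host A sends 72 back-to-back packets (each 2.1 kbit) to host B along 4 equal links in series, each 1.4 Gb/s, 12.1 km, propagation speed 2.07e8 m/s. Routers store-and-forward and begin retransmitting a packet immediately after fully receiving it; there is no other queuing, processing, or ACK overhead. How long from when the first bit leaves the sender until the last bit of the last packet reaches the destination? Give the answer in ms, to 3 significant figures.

Per-hop transmission t_tx = L/R = 2100/1400000000 = 0.0015 ms.
Per-hop propagation t_prop = 12100/2.07e+08 = 0.0584541 ms.
Pipeline fill: first packet needs 4·t_tx to clear all hops; remaining 71 packets each add one t_tx.
Total = (4+72-1)·t_tx + 4·t_prop = 75·0.0015 + 4·0.0584541 = 0.346 ms.

0.346 ms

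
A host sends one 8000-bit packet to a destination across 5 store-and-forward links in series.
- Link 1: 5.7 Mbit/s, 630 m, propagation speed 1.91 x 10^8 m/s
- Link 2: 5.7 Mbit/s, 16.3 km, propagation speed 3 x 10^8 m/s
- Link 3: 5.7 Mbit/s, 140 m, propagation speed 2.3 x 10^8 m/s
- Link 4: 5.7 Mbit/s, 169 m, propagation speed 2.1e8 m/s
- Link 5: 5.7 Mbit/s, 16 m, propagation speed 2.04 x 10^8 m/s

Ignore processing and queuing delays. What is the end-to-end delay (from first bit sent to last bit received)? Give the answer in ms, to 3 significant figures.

Transmission delay per hop = L/R = 8000/5700000 = 1.40351 ms; 5 hops → 7.01754 ms.
Propagation delays (d/s per hop): 0.00329843, 0.0543333, 0.000608696, 0.000804762, 7.84314e-05 ms; sum = 0.0591237 ms.
End-to-end = 7.08 ms.

7.08 ms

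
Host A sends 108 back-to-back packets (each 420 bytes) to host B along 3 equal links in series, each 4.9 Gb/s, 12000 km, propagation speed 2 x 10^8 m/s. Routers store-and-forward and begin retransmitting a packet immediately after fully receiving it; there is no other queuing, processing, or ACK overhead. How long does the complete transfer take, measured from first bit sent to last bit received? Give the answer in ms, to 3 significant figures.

180 ms

Per-hop transmission t_tx = L/R = 3360/4900000000 = 0.000685714 ms.
Per-hop propagation t_prop = 12000000/200000000 = 60 ms.
Pipeline fill: first packet needs 3·t_tx to clear all hops; remaining 107 packets each add one t_tx.
Total = (3+108-1)·t_tx + 3·t_prop = 110·0.000685714 + 3·60 = 180 ms.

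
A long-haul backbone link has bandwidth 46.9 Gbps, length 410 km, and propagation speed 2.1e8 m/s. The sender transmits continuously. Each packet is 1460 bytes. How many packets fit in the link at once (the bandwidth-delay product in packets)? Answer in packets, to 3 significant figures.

Propagation delay = 410000 / 210000000 = 0.00195238 s.
BDP = R × t_prop = 46900000000 × 0.00195238 = 91566700 bits.
In packets of 11680 bits: 7840 packets.

7840 packets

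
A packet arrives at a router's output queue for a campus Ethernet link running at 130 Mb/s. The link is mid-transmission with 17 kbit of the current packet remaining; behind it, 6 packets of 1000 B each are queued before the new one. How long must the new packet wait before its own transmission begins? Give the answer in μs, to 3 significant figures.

500 μs

Each queued packet: L/R = 8000/130000000 = 61.5385 μs.
6 queued → 369.231 μs.
Plus remaining 17000 bits of current packet: 130.769 μs.
Queuing delay = 500 μs.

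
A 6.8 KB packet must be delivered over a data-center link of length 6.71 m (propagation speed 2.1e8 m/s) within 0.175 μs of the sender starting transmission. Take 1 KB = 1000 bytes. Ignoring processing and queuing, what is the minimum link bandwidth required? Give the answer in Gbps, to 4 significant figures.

L = 54400 bits.
Propagation delay = 6.71 / 210000000 = 0.0319524 μs.
Transmission budget = 0.175 − 0.0319524 = 0.143048 μs.
R ≥ L / t_tx = 54400 bits / 1.43048e-07 s = 380.3 Gbps.

380.3 Gbps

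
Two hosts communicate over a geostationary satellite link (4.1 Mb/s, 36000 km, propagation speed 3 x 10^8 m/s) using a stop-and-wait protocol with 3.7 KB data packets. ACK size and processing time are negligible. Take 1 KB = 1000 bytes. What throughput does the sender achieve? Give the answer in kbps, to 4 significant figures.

t_tx = L/R = 29600/4.1e+06 = 0.00721951 s.
t_prop = 36000000/300000000 = 0.12 s; RTT = 0.24 s.
Cycle = t_tx + RTT = 0.24722 s.
Throughput = L / cycle = 29600 / 0.24722 = 119.7 kbps.

119.7 kbps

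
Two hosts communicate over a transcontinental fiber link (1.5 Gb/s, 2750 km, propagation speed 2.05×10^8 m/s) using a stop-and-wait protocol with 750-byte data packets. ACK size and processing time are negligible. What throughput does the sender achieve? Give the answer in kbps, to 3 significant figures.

t_tx = L/R = 6000/1500000000 = 4e-06 s.
t_prop = 2750000/2.05e+08 = 0.0134146 s; RTT = 0.0268293 s.
Cycle = t_tx + RTT = 0.0268333 s.
Throughput = L / cycle = 6000 / 0.0268333 = 224 kbps.

224 kbps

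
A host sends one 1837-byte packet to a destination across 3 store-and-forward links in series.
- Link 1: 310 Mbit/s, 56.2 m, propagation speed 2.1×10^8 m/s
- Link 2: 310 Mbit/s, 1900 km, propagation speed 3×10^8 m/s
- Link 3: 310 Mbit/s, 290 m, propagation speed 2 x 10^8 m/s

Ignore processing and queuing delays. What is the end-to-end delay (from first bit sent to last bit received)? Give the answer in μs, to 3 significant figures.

6480 μs

L = 1837 × 8 = 14696 bits.
Transmission delay per hop = L/R = 14696/310000000 = 47.4065 μs; 3 hops → 142.219 μs.
Propagation delays (d/s per hop): 0.267619, 6333.33, 1.45 μs; sum = 6335.05 μs.
End-to-end = 6480 μs.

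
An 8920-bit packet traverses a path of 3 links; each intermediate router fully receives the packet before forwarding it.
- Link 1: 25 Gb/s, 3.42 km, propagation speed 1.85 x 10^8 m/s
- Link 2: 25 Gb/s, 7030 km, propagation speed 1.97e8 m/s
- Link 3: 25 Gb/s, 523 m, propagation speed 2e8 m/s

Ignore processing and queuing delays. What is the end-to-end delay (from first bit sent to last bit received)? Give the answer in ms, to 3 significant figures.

Transmission delay per hop = L/R = 8920/25000000000 = 0.0003568 ms; 3 hops → 0.0010704 ms.
Propagation delays (d/s per hop): 0.0184865, 35.6853, 0.002615 ms; sum = 35.7064 ms.
End-to-end = 35.7 ms.

35.7 ms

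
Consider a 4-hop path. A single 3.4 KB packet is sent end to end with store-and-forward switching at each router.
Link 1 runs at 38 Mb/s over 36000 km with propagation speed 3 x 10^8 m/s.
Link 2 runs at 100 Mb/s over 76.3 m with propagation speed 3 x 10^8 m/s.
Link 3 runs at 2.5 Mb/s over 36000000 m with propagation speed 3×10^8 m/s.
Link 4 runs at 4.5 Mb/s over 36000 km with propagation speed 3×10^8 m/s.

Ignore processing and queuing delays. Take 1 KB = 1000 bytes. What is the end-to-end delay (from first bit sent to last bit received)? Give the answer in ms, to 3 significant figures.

378 ms

L = 27200 bits.
Transmission delays (L/R per hop): 0.715789, 0.272, 10.88, 6.04444 ms; sum = 17.9122 ms.
Propagation delays (d/s per hop): 120, 0.000254333, 120, 120 ms; sum = 360 ms.
End-to-end = 378 ms.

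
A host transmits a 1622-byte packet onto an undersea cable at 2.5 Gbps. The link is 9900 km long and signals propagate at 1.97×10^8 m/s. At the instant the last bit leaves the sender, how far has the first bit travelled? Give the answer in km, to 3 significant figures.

t_tx = L/R = 12976/2500000000 = 5.1904e-06 s.
Distance = s × t_tx = 197000000 × 5.1904e-06 = 1.02 km.

1.02 km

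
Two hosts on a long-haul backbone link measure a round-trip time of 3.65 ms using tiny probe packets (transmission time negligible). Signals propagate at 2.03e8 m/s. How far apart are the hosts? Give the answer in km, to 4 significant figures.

One-way propagation = RTT/2 = 1.825 ms.
d = s × t = 2.03e+08 × 0.001825 = 370.5 km.

370.5 km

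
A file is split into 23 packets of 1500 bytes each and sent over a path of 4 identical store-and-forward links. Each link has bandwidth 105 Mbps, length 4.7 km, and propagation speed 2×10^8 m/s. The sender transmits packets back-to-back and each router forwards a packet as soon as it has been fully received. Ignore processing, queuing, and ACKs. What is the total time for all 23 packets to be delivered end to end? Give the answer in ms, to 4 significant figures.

3.065 ms

Per-hop transmission t_tx = L/R = 12000/105000000 = 0.114286 ms.
Per-hop propagation t_prop = 4700/200000000 = 0.0235 ms.
Pipeline fill: first packet needs 4·t_tx to clear all hops; remaining 22 packets each add one t_tx.
Total = (4+23-1)·t_tx + 4·t_prop = 26·0.114286 + 4·0.0235 = 3.065 ms.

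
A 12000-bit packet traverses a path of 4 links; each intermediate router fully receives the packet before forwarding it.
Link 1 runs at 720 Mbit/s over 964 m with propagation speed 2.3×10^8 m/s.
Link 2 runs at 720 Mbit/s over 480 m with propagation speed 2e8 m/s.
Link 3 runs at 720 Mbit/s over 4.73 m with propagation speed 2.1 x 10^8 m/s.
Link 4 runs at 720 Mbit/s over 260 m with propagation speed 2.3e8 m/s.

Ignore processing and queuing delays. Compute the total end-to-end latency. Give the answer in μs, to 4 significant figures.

Transmission delay per hop = L/R = 12000/720000000 = 16.6667 μs; 4 hops → 66.6667 μs.
Propagation delays (d/s per hop): 4.1913, 2.4, 0.0225238, 1.13043 μs; sum = 7.74426 μs.
End-to-end = 74.41 μs.

74.41 μs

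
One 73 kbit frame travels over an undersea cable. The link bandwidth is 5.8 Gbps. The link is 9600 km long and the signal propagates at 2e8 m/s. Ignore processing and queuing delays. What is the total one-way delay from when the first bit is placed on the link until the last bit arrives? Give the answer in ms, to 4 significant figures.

48.01 ms

L = 73000 bits.
Transmission delay = L/R = 73000 / 5800000000 = 0.0125862 ms.
Propagation delay = d/s = 9600000 m / 200000000 m/s = 48 ms.
Total = 48.01 ms.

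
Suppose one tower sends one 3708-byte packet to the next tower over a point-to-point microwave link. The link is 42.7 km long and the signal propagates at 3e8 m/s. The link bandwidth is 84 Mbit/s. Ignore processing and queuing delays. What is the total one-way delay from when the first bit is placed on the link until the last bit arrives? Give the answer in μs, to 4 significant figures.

L = 3708 × 8 = 29664 bits.
Transmission delay = L/R = 29664 / 84000000 = 353.143 μs.
Propagation delay = d/s = 42700 m / 300000000 m/s = 142.333 μs.
Total = 495.5 μs.

495.5 μs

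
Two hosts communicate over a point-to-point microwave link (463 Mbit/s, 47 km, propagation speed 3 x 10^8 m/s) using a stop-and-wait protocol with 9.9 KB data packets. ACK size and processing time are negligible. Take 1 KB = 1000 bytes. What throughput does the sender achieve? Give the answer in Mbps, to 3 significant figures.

t_tx = L/R = 79200/463000000 = 0.000171058 s.
t_prop = 47000/300000000 = 0.000156667 s; RTT = 0.000313333 s.
Cycle = t_tx + RTT = 0.000484392 s.
Throughput = L / cycle = 79200 / 0.000484392 = 164 Mbps.

164 Mbps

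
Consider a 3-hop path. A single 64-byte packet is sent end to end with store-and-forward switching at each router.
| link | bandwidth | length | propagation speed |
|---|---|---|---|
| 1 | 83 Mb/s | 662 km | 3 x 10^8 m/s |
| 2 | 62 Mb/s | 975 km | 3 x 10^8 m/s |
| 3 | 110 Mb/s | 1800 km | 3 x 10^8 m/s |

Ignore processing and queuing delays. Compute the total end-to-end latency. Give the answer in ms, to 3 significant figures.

11.5 ms

L = 64 × 8 = 512 bits.
Transmission delays (L/R per hop): 0.00616867, 0.00825806, 0.00465455 ms; sum = 0.0190813 ms.
Propagation delays (d/s per hop): 2.20667, 3.25, 6 ms; sum = 11.4567 ms.
End-to-end = 11.5 ms.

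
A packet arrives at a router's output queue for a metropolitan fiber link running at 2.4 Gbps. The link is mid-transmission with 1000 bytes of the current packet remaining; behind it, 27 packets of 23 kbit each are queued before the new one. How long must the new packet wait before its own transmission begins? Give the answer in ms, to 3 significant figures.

Each queued packet: L/R = 23000/2400000000 = 0.00958333 ms.
27 queued → 0.25875 ms.
Plus remaining 8000 bits of current packet: 0.00333333 ms.
Queuing delay = 0.262 ms.

0.262 ms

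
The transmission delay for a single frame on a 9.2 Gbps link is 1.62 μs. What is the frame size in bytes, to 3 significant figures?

1860 bytes

L = R × t_tx = 9200000000 b/s × 1.62e-06 s = 14904 bits.
In bytes: 14904 / 8 = 1860 bytes.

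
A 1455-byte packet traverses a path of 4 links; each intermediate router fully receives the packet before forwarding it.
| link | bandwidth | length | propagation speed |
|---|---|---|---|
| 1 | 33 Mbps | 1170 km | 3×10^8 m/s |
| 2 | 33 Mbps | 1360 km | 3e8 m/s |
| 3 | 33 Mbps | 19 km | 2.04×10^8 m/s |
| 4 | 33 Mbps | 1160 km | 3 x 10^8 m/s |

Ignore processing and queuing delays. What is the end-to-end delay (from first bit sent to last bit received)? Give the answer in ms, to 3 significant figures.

L = 1455 × 8 = 11640 bits.
Transmission delay per hop = L/R = 11640/33000000 = 0.352727 ms; 4 hops → 1.41091 ms.
Propagation delays (d/s per hop): 3.9, 4.53333, 0.0931373, 3.86667 ms; sum = 12.3931 ms.
End-to-end = 13.8 ms.

13.8 ms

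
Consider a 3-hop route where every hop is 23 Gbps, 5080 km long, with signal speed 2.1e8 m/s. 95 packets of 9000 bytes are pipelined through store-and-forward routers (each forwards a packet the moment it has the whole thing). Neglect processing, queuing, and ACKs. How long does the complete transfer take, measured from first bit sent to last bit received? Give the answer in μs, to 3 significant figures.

Per-hop transmission t_tx = L/R = 72000/23000000000 = 3.13043 μs.
Per-hop propagation t_prop = 5080000/210000000 = 24190.5 μs.
Pipeline fill: first packet needs 3·t_tx to clear all hops; remaining 94 packets each add one t_tx.
Total = (3+95-1)·t_tx + 3·t_prop = 97·3.13043 + 3·24190.5 = 72900 μs.

72900 μs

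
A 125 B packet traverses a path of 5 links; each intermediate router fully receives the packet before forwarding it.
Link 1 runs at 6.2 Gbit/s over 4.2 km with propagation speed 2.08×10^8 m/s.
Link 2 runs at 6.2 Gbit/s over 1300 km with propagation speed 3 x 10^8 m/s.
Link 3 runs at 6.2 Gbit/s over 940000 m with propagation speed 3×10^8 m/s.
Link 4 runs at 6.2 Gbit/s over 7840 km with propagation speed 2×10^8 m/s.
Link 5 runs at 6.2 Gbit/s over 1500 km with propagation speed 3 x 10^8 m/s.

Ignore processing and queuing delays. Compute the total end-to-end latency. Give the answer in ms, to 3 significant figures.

51.7 ms

L = 125 × 8 = 1000 bits.
Transmission delay per hop = L/R = 1000/6200000000 = 0.00016129 ms; 5 hops → 0.000806452 ms.
Propagation delays (d/s per hop): 0.0201923, 4.33333, 3.13333, 39.2, 5 ms; sum = 51.6869 ms.
End-to-end = 51.7 ms.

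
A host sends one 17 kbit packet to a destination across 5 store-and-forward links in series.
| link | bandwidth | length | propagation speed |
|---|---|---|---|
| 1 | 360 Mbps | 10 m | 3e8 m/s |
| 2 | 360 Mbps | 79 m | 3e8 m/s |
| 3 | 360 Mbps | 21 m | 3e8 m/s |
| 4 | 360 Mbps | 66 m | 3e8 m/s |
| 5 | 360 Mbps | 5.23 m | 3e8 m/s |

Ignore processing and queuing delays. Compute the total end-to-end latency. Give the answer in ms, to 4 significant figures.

L = 17000 bits.
Transmission delay per hop = L/R = 17000/360000000 = 0.0472222 ms; 5 hops → 0.236111 ms.
Propagation delays (d/s per hop): 3.33333e-05, 0.000263333, 7e-05, 0.00022, 1.74333e-05 ms; sum = 0.0006041 ms.
End-to-end = 0.2367 ms.

0.2367 ms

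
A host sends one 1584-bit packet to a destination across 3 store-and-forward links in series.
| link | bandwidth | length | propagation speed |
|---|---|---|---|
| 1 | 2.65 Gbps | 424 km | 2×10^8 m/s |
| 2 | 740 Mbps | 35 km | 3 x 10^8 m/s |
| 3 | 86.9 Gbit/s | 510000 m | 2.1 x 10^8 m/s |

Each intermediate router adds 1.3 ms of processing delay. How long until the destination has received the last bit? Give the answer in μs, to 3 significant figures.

Transmission delays (L/R per hop): 0.597736, 2.14054, 0.0182278 μs; sum = 2.7565 μs.
Propagation delays (d/s per hop): 2120, 116.667, 2428.57 μs; sum = 4665.24 μs.
Processing at 2 router(s): 2 × 1.3 ms = 2600 μs.
End-to-end = 7270 μs.

7270 μs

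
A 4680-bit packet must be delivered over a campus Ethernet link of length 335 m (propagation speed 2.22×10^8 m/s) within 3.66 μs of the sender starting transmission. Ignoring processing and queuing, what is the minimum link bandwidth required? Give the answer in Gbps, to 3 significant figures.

Propagation delay = 335 / 2.22e+08 = 1.50901 μs.
Transmission budget = 3.66 − 1.50901 = 2.15099 μs.
R ≥ L / t_tx = 4680 bits / 2.15099e-06 s = 2.18 Gbps.

2.18 Gbps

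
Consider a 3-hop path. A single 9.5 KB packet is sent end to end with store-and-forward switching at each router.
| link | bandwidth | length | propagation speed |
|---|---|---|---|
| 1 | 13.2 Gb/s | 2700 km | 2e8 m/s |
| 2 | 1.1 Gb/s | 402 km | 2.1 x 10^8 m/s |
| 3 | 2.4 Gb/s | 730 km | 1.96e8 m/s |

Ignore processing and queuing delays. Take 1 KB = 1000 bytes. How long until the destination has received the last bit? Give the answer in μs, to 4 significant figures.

19250 μs

L = 76000 bits.
Transmission delays (L/R per hop): 5.75758, 69.0909, 31.6667 μs; sum = 106.515 μs.
Propagation delays (d/s per hop): 13500, 1914.29, 3724.49 μs; sum = 19138.8 μs.
End-to-end = 19250 μs.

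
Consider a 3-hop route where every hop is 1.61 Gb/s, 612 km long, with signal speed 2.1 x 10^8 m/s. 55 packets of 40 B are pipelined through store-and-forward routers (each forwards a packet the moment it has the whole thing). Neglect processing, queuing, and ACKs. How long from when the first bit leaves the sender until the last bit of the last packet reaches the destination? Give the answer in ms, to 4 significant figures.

Per-hop transmission t_tx = L/R = 320/1610000000 = 0.000198758 ms.
Per-hop propagation t_prop = 612000/210000000 = 2.91429 ms.
Pipeline fill: first packet needs 3·t_tx to clear all hops; remaining 54 packets each add one t_tx.
Total = (3+55-1)·t_tx + 3·t_prop = 57·0.000198758 + 3·2.91429 = 8.754 ms.

8.754 ms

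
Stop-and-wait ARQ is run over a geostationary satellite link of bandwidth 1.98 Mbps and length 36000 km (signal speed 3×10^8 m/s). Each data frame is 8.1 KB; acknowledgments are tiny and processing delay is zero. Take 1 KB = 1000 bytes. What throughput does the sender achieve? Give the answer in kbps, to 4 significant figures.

237.6 kbps

t_tx = L/R = 64800/1980000 = 0.0327273 s.
t_prop = 36000000/300000000 = 0.12 s; RTT = 0.24 s.
Cycle = t_tx + RTT = 0.272727 s.
Throughput = L / cycle = 64800 / 0.272727 = 237.6 kbps.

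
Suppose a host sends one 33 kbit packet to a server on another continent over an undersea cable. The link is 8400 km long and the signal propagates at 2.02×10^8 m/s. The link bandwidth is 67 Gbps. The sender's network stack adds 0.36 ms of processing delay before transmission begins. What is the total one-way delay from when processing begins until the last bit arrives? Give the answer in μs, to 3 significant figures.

41900 μs

L = 33000 bits.
Transmission delay = L/R = 33000 / 67000000000 = 0.492537 μs.
Propagation delay = d/s = 8400000 m / 202000000 m/s = 41584.2 μs.
Plus processing delay 0.36 ms = 360 μs.
Total = 41900 μs.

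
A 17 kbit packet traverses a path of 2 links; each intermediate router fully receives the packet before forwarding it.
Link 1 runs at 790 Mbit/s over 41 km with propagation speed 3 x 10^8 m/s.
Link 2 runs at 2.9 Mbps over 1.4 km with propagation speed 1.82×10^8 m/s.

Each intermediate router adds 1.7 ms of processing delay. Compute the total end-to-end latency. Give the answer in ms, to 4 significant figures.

L = 17000 bits.
Transmission delays (L/R per hop): 0.021519, 5.86207 ms; sum = 5.88359 ms.
Propagation delays (d/s per hop): 0.136667, 0.00769231 ms; sum = 0.144359 ms.
Processing at 1 router(s): 1 × 1.7 ms = 1.7 ms.
End-to-end = 7.728 ms.

7.728 ms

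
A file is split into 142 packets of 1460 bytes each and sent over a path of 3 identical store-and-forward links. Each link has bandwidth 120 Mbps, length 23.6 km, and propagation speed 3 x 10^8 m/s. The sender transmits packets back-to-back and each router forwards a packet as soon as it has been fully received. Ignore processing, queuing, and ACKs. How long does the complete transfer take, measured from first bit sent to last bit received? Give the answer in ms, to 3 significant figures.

14.3 ms

Per-hop transmission t_tx = L/R = 11680/120000000 = 0.0973333 ms.
Per-hop propagation t_prop = 23600/300000000 = 0.0786667 ms.
Pipeline fill: first packet needs 3·t_tx to clear all hops; remaining 141 packets each add one t_tx.
Total = (3+142-1)·t_tx + 3·t_prop = 144·0.0973333 + 3·0.0786667 = 14.3 ms.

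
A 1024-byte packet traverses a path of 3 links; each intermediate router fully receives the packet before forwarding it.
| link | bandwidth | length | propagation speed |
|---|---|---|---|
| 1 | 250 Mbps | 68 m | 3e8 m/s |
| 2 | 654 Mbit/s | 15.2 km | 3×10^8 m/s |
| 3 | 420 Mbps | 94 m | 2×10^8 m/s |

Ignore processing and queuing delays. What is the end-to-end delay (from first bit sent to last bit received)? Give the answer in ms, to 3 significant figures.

L = 1024 × 8 = 8192 bits.
Transmission delays (L/R per hop): 0.032768, 0.012526, 0.0195048 ms; sum = 0.0647988 ms.
Propagation delays (d/s per hop): 0.000226667, 0.0506667, 0.00047 ms; sum = 0.0513633 ms.
End-to-end = 0.116 ms.

0.116 ms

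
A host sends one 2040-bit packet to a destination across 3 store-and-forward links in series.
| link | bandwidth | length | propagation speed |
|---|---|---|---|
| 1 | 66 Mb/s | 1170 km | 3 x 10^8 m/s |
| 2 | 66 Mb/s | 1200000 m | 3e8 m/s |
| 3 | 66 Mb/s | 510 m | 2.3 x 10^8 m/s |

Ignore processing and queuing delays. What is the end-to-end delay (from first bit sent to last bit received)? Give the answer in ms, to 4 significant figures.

Transmission delay per hop = L/R = 2040/66000000 = 0.0309091 ms; 3 hops → 0.0927273 ms.
Propagation delays (d/s per hop): 3.9, 4, 0.00221739 ms; sum = 7.90222 ms.
End-to-end = 7.995 ms.

7.995 ms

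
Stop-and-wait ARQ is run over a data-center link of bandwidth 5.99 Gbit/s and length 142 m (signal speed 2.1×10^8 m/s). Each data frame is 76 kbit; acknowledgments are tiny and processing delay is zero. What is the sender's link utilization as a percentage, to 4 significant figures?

t_tx = L/R = 76000/5990000000 = 1.26878e-05 s.
t_prop = 142/210000000 = 6.7619e-07 s; RTT = 1.35238e-06 s.
Cycle = t_tx + RTT = 1.40402e-05 s.
Utilization = t_tx / cycle = 1.26878e-05/1.40402e-05 = 90.37 %.

90.37 %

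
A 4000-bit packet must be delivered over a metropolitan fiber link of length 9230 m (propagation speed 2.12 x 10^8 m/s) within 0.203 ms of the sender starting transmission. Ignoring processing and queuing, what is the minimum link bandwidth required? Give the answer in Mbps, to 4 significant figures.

Propagation delay = 9230 / 212000000 = 0.0435377 ms.
Transmission budget = 0.203 − 0.0435377 = 0.159462 ms.
R ≥ L / t_tx = 4000 bits / 0.000159462 s = 25.08 Mbps.

25.08 Mbps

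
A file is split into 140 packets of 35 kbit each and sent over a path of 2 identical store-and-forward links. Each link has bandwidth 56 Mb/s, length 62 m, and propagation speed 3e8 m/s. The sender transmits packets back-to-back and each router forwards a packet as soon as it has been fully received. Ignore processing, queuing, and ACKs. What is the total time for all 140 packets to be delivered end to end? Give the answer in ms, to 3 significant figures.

Per-hop transmission t_tx = L/R = 35000/56000000 = 0.625 ms.
Per-hop propagation t_prop = 62/300000000 = 0.000206667 ms.
Pipeline fill: first packet needs 2·t_tx to clear all hops; remaining 139 packets each add one t_tx.
Total = (2+140-1)·t_tx + 2·t_prop = 141·0.625 + 2·0.000206667 = 88.1 ms.

88.1 ms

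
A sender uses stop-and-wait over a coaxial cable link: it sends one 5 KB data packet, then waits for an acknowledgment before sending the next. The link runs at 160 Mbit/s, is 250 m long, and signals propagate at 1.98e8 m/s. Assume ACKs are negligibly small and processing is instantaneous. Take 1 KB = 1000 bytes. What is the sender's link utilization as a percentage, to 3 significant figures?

99.0 %

t_tx = L/R = 40000/160000000 = 0.00025 s.
t_prop = 250/198000000 = 1.26263e-06 s; RTT = 2.52525e-06 s.
Cycle = t_tx + RTT = 0.000252525 s.
Utilization = t_tx / cycle = 0.00025/0.000252525 = 99.0 %.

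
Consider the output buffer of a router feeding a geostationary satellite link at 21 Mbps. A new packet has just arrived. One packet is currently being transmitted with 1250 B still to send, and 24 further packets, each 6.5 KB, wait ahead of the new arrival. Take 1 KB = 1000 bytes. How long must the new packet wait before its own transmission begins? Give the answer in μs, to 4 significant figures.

59900 μs

Each queued packet: L/R = 52000/21000000 = 2476.19 μs.
24 queued → 59428.6 μs.
Plus remaining 10000 bits of current packet: 476.19 μs.
Queuing delay = 59900 μs.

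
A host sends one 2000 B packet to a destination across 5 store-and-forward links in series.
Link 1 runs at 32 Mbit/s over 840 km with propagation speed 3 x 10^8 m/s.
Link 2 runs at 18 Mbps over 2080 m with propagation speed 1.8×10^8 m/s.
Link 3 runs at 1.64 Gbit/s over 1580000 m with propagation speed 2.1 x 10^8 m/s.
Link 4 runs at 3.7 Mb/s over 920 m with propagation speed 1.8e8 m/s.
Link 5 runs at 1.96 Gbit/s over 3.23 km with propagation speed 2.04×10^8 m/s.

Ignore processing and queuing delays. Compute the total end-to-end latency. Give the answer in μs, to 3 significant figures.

L = 2000 × 8 = 16000 bits.
Transmission delays (L/R per hop): 500, 888.889, 9.7561, 4324.32, 8.16327 μs; sum = 5731.13 μs.
Propagation delays (d/s per hop): 2800, 11.5556, 7523.81, 5.11111, 15.8333 μs; sum = 10356.3 μs.
End-to-end = 16100 μs.

16100 μs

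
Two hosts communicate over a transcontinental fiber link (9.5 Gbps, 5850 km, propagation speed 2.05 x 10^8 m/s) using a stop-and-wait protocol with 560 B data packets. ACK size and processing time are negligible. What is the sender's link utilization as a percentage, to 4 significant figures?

0.0008263 %

t_tx = L/R = 4480/9500000000 = 4.71579e-07 s.
t_prop = 5850000/2.05e+08 = 0.0285366 s; RTT = 0.0570732 s.
Cycle = t_tx + RTT = 0.0570736 s.
Utilization = t_tx / cycle = 4.71579e-07/0.0570736 = 0.0008263 %.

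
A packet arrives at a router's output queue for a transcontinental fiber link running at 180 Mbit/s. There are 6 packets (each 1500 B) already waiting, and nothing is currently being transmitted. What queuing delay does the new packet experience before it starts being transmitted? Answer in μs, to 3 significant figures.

400 μs

Each queued packet: L/R = 12000/180000000 = 66.6667 μs.
6 queued → 400 μs.
Queuing delay = 400 μs.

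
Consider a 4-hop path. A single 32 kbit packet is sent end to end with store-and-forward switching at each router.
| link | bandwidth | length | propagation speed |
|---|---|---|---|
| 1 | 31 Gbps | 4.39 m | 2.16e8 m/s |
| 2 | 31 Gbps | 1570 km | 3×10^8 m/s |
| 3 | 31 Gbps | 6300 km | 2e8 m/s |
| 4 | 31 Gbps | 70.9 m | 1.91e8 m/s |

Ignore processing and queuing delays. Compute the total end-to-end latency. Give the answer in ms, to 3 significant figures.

L = 32000 bits.
Transmission delay per hop = L/R = 32000/31000000000 = 0.00103226 ms; 4 hops → 0.00412903 ms.
Propagation delays (d/s per hop): 2.03241e-05, 5.23333, 31.5, 0.000371204 ms; sum = 36.7337 ms.
End-to-end = 36.7 ms.

36.7 ms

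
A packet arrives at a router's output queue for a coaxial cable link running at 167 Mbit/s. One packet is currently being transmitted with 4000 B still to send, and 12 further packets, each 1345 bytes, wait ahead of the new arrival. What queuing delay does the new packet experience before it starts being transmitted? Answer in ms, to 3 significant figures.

Each queued packet: L/R = 10760/167000000 = 0.0644311 ms.
12 queued → 0.773174 ms.
Plus remaining 32000 bits of current packet: 0.191617 ms.
Queuing delay = 0.965 ms.

0.965 ms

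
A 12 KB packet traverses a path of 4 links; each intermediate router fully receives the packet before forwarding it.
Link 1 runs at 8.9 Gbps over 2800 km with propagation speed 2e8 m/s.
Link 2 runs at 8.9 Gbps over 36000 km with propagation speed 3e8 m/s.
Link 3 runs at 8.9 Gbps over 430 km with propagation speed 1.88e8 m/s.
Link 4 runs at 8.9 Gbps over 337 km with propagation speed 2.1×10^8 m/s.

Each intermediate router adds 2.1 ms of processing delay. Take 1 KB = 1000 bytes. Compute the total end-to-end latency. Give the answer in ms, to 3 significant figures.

L = 96000 bits.
Transmission delay per hop = L/R = 96000/8900000000 = 0.0107865 ms; 4 hops → 0.0431461 ms.
Propagation delays (d/s per hop): 14, 120, 2.28723, 1.60476 ms; sum = 137.892 ms.
Processing at 3 router(s): 3 × 2.1 ms = 6.3 ms.
End-to-end = 144 ms.

144 ms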